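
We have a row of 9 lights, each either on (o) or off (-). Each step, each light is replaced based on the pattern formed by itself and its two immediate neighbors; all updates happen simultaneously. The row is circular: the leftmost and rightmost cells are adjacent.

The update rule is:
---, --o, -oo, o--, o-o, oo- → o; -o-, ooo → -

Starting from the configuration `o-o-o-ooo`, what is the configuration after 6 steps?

oo-o-oo--
ooo-ooooo
--ooo----
ooo-ooooo  (repeats step 2; period 2)
step 6: ooo-ooooo

ooo-ooooo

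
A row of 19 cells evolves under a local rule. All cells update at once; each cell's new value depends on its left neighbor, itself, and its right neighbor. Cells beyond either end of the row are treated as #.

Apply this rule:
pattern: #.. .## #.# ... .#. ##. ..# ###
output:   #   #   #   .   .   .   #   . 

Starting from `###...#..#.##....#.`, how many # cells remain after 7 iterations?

...#.#.##.##.#..#.#
#.#.#.##.##.#.##.##
.#.#.##.##.#.##.##.
#.#.##.##.#.##.##.#
.#.##.##.#.##.##.##
#.##.##.#.##.##.##.
.##.##.#.##.##.##.#
count of #: 12

12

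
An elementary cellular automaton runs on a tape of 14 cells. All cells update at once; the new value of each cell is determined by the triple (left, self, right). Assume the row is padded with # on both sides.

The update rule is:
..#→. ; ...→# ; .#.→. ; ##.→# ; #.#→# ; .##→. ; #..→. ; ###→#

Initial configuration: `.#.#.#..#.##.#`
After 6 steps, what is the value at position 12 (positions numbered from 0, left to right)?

.

#.#.#....#.##.
##.#..##..#.##
###....#...#.#
###.##...#..#.
####.#.#.....#
#####.#..###..
position 12 holds .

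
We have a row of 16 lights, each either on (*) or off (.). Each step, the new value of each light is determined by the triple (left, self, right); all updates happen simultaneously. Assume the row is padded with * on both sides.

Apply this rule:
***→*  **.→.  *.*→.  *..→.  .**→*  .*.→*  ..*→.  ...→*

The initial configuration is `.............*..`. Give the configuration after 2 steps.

.**********..*..

.***********.*..
.**********..*..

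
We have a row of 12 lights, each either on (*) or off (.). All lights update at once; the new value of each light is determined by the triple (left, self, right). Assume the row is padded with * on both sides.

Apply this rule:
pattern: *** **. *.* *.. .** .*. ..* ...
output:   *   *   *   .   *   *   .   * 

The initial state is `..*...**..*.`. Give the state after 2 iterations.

..******..**

..*.*.**..**
..******..**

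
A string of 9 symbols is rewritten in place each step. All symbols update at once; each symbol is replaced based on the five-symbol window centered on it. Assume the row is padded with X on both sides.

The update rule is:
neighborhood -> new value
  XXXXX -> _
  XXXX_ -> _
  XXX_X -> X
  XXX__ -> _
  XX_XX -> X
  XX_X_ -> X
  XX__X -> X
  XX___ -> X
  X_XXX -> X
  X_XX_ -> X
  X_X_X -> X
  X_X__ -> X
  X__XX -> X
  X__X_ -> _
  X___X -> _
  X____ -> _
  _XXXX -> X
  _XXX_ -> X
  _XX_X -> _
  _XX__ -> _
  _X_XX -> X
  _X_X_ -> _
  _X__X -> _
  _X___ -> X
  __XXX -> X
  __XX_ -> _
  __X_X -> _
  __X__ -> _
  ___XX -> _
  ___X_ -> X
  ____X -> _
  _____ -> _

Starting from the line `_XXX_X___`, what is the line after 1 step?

XXXXXXX__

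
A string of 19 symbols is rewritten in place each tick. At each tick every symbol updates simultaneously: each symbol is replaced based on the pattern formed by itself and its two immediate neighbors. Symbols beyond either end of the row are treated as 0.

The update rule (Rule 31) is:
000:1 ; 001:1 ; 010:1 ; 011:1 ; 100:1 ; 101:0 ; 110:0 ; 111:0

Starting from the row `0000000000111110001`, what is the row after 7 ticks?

1111111111100001111
1000000000011111000
1111111111110000111
1000000000001111100
1111111111111000011
1000000000000111110
1111111111111100001

1111111111111100001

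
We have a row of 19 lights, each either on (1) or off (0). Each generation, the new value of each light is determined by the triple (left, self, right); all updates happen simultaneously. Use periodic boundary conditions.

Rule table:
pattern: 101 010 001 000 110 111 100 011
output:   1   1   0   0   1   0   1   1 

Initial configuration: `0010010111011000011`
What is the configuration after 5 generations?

1110011100011111011

generation 1: 1011011101111100011
generation 2: 1111110111000110010
generation 3: 1000011101100111011
generation 4: 1100010111110101110
generation 5: 1110011100011111011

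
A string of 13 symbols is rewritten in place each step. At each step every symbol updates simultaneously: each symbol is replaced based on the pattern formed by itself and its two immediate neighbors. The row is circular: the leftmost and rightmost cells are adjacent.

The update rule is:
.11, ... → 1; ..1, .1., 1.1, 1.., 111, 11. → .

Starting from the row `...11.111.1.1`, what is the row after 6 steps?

step 1: .1.1..1......
step 2: ........11111
step 3: .111111.1....
step 4: .1........111
step 5: ...111111.1..
step 6: 11.1........1

11.1........1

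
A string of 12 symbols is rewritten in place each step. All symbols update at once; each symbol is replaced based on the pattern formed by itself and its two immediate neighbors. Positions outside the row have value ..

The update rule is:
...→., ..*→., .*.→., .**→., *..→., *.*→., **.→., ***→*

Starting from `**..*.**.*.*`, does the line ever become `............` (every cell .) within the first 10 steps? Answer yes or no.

............
all cells are . at step 1

yes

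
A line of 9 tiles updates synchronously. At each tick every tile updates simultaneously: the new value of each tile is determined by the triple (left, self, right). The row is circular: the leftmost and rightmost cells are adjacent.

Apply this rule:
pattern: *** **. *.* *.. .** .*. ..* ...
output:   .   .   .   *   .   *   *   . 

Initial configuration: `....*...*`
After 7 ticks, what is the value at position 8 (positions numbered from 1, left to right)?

.

*..***.**
.**......
*..*.....
*****...*
.....*.*.
....**.**
*..*.....
position 8 holds .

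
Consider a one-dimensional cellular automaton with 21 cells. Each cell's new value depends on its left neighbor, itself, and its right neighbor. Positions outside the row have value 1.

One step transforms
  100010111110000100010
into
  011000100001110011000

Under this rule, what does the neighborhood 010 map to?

0

At position 4 the neighborhood is 010; the next row has 0 there.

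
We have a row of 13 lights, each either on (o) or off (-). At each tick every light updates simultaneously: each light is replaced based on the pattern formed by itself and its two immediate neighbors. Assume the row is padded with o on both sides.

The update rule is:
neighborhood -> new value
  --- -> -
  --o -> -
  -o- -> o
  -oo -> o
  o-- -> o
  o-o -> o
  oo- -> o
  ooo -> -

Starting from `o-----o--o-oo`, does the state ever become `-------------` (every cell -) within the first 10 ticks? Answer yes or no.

oo----oo-ooo-
-oo---oooo-oo
oooo--o--ooo-
---oo-oo-o-oo
o--ooooooooo-
oo-o-------oo
-oooo------o-
oo--oo-----oo
-oo-ooo----o-
ooooo-oo---oo
tick 10 is ooooo-oo---oo, still not uniform -

no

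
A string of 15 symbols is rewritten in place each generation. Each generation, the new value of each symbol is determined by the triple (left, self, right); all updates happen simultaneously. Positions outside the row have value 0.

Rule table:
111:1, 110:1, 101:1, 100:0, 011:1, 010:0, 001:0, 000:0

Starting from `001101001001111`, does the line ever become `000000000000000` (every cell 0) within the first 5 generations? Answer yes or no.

no

001110000001111
001110000001111  (fixed point — unchanged through generation 5)
generation 5 is 001110000001111, still not uniform 0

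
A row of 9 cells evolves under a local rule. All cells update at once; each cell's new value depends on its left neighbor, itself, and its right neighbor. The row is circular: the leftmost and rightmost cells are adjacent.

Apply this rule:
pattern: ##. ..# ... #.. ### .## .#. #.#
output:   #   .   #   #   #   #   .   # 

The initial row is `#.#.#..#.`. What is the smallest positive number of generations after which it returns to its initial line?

.#.#.#..#
#.#.#.#..
.#.#.#.#.
..#.#.#.#
#..#.#.#.
.#..#.#.#
#.#..#.#.
.#.#..#.#
#.#.#..#.

9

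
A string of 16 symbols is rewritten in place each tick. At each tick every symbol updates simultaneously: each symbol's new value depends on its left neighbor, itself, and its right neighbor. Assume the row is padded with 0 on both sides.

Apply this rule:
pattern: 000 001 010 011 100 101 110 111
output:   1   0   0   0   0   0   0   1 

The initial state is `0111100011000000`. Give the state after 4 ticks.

0011001000011111
1000000011001110
0011111000000100
1001110011110001

1001110011110001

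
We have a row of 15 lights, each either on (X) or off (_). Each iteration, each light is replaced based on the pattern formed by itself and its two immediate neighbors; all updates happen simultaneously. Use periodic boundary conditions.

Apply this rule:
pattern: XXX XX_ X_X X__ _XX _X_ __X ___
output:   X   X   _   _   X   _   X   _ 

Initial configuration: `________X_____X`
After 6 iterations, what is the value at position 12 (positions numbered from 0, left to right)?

_

_______X_____X_
______X_____X__
_____X_____X___
____X_____X____
___X_____X_____
__X_____X______
position 12 holds _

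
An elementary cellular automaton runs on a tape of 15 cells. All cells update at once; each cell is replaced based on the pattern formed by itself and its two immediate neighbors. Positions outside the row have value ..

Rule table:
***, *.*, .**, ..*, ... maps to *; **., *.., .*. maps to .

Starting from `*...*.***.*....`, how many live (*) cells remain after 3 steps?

9

..**.***.*..***
***.***.*..***.
**.***.*..***..
count of *: 9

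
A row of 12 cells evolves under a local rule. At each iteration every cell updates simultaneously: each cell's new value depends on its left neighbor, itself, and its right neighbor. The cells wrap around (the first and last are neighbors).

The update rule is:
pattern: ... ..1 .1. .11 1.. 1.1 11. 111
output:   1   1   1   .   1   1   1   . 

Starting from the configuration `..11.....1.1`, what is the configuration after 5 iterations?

.11111111111

11.111111111
.11.........
1.1111111111
11..........
.11111111111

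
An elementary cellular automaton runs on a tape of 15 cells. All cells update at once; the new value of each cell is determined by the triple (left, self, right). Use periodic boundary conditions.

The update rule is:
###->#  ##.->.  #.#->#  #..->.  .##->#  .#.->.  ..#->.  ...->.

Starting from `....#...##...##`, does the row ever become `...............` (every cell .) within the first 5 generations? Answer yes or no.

yes

generation 1: ........#....#.
generation 2: ...............
all cells are . at generation 2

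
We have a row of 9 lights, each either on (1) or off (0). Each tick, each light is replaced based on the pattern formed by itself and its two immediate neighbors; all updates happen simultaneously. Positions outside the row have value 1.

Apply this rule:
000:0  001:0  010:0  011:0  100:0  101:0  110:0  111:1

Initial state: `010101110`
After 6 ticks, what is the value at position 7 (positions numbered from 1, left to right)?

0

tick 1: 000000100
tick 2: 000000000
tick 3: 000000000  (fixed point — unchanged through tick 6)
position 7 holds 0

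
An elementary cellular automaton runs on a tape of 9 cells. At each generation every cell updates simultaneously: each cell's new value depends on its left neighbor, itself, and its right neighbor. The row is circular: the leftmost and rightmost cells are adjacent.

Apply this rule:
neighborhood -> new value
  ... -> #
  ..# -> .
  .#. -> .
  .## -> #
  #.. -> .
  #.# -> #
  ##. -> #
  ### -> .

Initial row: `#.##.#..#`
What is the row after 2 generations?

....#.#.#

generation 1: #####...#
generation 2: ....#.#.#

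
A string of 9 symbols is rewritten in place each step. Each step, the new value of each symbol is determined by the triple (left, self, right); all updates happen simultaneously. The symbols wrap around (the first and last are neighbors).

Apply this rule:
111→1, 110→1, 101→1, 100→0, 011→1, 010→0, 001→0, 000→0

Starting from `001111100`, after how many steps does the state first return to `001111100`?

1

001111100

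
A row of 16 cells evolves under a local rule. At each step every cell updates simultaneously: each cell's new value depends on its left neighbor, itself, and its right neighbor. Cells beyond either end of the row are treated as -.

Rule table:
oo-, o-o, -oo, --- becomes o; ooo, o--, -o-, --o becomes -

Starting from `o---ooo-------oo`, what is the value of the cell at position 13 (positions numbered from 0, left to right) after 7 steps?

step 1: --o-o-o-ooooo-oo
step 2: o--o-o-oo---oooo
step 3: ----o-ooo-o-o--o
step 4: ooo--oo-oo-o----
step 5: o-o--oooooo--ooo
step 6: -o---o----o--o-o
step 7: ---o---oo-----o-
position 13 holds -

-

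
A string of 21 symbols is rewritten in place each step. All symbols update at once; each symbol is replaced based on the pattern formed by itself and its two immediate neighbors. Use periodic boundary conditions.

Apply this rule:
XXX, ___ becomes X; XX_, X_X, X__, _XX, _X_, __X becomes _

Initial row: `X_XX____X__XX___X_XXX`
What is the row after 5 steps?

XXXXXXXXX___XXX____XX

_____XX_______X____XX
_XXX____XXXXX___XX___
__X__XX__XXX__X____XX
__________X_____XX___
XXXXXXXXX___XXX____XX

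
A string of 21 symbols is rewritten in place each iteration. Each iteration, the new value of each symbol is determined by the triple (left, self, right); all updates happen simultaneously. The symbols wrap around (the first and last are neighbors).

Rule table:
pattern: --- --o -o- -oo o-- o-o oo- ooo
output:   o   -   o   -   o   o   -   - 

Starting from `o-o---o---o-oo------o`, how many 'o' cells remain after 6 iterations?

-oooo-ooo-oo--ooooo--
-----o---o--o------oo
oooo-ooo-oo-oooooo---
----o---o--o------oo-
ooo-ooo-oo-oooooo---o
---o---o--o------oo--
count of o: 5

5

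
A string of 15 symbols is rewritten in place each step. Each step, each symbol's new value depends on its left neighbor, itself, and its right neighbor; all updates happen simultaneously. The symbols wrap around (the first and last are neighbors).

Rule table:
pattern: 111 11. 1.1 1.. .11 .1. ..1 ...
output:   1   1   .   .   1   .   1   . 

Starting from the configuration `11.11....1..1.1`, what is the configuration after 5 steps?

11.11...1..1..1
11.11..1..1..11
11.11.1..1..111
11.11...1..1111
11.11..1..11111

11.11..1..11111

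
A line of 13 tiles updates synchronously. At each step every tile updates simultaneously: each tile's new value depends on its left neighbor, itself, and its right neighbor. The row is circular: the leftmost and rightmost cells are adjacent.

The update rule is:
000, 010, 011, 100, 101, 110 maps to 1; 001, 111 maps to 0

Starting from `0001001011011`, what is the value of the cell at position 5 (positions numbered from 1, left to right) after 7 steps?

1101101111111
0111111000000
0100001111111
1111101000001
0000111111101
1110100000111
0011111110100
position 5 holds 1

1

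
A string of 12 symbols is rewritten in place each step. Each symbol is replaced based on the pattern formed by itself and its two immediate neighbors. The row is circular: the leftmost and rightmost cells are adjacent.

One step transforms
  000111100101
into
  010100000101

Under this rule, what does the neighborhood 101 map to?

At position 10 the neighborhood is 101; the next row has 0 there.

0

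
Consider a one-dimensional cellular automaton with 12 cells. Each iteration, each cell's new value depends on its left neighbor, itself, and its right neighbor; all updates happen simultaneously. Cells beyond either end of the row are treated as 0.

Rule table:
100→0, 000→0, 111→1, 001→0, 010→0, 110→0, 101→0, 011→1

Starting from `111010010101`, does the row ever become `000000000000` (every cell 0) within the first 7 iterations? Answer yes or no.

110000000000
100000000000
000000000000
all cells are 0 at iteration 3

yes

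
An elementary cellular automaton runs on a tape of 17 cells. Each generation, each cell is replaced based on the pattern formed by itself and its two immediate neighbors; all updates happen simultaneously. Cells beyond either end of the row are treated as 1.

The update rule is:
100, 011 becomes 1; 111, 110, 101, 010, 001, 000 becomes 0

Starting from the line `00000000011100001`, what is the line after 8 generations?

01001001000000001

10000000010010001
01000000001001001
00100000000100101
10010000000010001
01001000000001001
00100100000000101
10010010000000001
01001001000000001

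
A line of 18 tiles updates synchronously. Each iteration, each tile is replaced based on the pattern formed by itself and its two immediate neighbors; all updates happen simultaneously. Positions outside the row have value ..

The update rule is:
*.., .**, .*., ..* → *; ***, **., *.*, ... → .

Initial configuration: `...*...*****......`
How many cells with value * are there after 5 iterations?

..***.**....*.....
.**...*.*..***....
**.*.**.****..*...
*..*.*..*...****..
****.*****.**...*.
count of *: 12

12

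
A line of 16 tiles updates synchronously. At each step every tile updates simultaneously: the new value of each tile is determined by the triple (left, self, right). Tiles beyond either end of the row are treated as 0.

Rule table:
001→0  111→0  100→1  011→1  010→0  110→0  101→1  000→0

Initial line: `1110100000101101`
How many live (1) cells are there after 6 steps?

4

step 1: 1001010000011010
step 2: 0100101000010101
step 3: 0010010100001010
step 4: 0001001010000101
step 5: 0000100101000010
step 6: 0000010010100001
count of 1: 4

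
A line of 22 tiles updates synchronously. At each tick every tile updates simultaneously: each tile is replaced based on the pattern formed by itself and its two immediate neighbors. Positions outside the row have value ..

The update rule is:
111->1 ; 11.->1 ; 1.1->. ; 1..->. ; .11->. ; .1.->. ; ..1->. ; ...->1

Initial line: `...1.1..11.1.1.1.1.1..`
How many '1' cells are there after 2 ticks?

11.......1...........1
.1.11111...111111111..
count of 1: 15

15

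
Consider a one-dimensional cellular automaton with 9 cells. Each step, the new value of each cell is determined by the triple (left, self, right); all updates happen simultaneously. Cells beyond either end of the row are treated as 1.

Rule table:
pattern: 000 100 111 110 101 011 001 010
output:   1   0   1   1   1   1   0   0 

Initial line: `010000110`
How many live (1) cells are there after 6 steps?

7

100110111
100111111
100111111  (fixed point — unchanged through step 6)
count of 1: 7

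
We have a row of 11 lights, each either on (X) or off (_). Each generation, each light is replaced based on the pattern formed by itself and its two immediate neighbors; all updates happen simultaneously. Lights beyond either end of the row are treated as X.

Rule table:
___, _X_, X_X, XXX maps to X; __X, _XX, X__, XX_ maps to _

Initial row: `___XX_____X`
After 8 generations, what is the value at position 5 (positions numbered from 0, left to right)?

_X____XXX__
XX_XX__X___
X_X____X_X_
_XX_XX_XXXX
X__X__X_XXX
___X__XX_XX
_X_X____X_X
XXXX_XX_XX_
position 5 holds X

X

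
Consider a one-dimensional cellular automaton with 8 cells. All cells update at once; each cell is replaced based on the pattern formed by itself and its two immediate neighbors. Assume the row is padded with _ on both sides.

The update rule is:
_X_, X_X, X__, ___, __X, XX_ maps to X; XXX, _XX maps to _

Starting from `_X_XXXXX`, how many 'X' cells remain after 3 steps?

XXX____X
__XXXXXX
XX_____X
count of X: 3

3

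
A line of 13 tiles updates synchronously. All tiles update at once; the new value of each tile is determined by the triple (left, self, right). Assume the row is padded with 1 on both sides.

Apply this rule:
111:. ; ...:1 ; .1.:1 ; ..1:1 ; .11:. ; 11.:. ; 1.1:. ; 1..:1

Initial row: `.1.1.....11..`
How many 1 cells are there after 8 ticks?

2

.1.111111..11
.1.......11..
.11111111..11
.........11..
111111111..11
.........11..  (repeats tick 4; period 2)
tick 8: .........11..
count of 1: 2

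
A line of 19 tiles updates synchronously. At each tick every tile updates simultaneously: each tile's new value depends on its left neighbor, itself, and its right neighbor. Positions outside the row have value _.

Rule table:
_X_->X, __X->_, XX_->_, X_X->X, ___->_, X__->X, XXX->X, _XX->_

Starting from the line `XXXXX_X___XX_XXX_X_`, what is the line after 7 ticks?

_______XXXXXXX____X

_XXX_XXX____X_X_XXX
__X_X_X_X___XXXX_X_
__XXXXXXXX___XX_XXX
___XXXXXX_X____X_X_
____XXXX_XXX___XXXX
_____XX_X_X_X___XX_
_______XXXXXXX____X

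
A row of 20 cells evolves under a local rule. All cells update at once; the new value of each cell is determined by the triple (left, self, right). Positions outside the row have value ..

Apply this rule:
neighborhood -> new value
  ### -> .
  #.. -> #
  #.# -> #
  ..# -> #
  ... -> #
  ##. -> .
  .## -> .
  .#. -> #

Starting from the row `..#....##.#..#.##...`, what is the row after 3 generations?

#######..######..###

#######..######..###
.......##......##...
#######..######..###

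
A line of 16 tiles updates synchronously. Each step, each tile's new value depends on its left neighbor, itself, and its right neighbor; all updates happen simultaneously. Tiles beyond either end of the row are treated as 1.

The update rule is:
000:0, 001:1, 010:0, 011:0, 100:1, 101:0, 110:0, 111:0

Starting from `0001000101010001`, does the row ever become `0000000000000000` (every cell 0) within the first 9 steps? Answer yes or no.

no

1010101000001010
0000000100010000
1000001010101001
0100010000000110
0010101000001000
1100000100010101
0010001010100000
1101010000010001
0000001000101010
step 9 is 0000001000101010, still not uniform 0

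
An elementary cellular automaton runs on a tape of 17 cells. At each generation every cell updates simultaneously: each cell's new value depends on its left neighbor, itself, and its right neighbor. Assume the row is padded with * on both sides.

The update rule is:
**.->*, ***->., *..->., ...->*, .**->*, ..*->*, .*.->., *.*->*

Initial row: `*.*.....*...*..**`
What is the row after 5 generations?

..******...**.**.

**..****..**..**.
.*.**..*.***.****
*.***.*.**.***...
***.**.*****.*.**
..******...**.**.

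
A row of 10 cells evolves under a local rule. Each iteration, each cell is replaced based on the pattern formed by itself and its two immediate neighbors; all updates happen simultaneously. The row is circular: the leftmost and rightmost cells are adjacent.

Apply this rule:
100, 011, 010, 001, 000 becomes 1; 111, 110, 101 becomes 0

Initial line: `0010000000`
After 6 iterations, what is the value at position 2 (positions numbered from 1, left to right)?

0

1111111111
0000000000
1111111111  (repeats iteration 1; period 2)
iteration 6: 0000000000
position 2 holds 0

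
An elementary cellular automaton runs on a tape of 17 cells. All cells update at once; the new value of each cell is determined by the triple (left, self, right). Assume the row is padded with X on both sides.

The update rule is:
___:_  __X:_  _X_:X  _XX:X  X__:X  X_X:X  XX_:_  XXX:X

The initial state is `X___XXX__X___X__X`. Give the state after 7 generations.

XXXXX_XXXXXXXXXXX

generation 1: _X__XX_X_XX__XX_X
generation 2: XXX_X_XXXX_X_X_XX
generation 3: XX_XXXXXX_XXXXXXX
generation 4: X_XXXXXX_XXXXXXXX
generation 5: _XXXXXX_XXXXXXXXX
generation 6: XXXXXX_XXXXXXXXXX
generation 7: XXXXX_XXXXXXXXXXX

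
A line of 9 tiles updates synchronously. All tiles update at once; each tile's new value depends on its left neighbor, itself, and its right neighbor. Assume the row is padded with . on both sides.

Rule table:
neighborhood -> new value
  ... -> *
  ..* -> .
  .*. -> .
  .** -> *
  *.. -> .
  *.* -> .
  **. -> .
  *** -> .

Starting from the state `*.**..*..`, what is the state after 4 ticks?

..*.....*
*...***..
..*.*...*
*.....*..

*.....*..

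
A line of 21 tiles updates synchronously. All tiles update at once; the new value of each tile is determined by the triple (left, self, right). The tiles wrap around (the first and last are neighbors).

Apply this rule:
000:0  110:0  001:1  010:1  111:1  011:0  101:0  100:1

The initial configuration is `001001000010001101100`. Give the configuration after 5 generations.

011111100111010000010
101111011010011000111
000110000011100101011
101001000101011101000
101111101101001001101

101111101101001001101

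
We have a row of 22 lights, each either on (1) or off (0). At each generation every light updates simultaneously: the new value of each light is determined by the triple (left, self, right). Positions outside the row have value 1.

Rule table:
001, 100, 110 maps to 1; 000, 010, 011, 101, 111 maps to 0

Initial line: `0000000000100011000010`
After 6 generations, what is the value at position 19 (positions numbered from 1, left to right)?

1

generation 1: 1000000001010101100100
generation 2: 1100000010000000111011
generation 3: 0110000101000001001000
generation 4: 0011001000100010110101
generation 5: 1101110101010100010000
generation 6: 0100010000000010101001
position 19 holds 1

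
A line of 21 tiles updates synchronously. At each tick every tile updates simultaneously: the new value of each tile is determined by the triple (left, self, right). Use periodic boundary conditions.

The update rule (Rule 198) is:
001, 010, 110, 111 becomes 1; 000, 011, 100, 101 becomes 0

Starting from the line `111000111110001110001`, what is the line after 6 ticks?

111001011110010110010
011011001110110010110
101001010110010110010
101011010010110010110
101001010110010110010  (repeats tick 3; period 2)
tick 6: 101011010010110010110

101011010010110010110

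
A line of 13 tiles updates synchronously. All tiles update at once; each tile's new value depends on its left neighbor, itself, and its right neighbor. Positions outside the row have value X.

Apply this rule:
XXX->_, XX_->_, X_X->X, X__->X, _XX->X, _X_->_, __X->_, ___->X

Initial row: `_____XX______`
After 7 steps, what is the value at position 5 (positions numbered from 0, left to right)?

X

step 1: XXXX_X_XXXXX_
step 2: ____X_XX____X
step 3: XXX__XX_XXX_X
step 4: ___X_X_XX__XX
step 5: XX__X_XX_X_X_
step 6: __X__XX_X_X_X
step 7: X__X_X_X_X_XX
position 5 holds X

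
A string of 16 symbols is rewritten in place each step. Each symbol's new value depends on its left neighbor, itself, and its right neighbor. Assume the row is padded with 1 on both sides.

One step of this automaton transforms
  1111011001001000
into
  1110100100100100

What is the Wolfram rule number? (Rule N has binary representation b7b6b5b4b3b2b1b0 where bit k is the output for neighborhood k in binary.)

176

position 0: 111 → 1  (bit 7 = 1)
position 3: 110 → 0  (bit 6 = 0)
position 4: 101 → 1  (bit 5 = 1)
position 7: 100 → 1  (bit 4 = 1)
position 5: 011 → 0  (bit 3 = 0)
position 9: 010 → 0  (bit 2 = 0)
position 8: 001 → 0  (bit 1 = 0)
position 14: 000 → 0  (bit 0 = 0)
bits b7..b0 = 10110000 = 176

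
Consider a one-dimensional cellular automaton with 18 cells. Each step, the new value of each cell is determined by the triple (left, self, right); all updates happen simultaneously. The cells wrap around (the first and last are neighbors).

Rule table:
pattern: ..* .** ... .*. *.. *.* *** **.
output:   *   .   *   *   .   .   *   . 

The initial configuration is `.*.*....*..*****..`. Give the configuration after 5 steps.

step 1: **.*.****.*.***..*
step 2: *..*..**..*..*..*.
step 3: *.**.*...**.**.**.
step 4: *....*.**.........
step 5: *.****....********

*.****....********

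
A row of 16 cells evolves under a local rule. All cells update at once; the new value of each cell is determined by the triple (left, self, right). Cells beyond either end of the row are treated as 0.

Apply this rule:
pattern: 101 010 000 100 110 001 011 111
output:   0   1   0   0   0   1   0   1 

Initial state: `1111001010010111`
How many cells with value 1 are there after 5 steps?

5

0110011010110010
1000100010000110
1001100110001000
1010001000011000
1010011000100000
count of 1: 5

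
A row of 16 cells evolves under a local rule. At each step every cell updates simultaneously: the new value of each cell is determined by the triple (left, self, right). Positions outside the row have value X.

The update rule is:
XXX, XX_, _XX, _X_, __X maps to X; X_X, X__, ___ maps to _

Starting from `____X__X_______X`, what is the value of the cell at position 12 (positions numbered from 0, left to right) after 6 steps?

___XX_XX______XX
__XXX_XX_____XXX
_XXXX_XX____XXXX
_XXXX_XX___XXXXX
_XXXX_XX__XXXXXX
_XXXX_XX_XXXXXXX
position 12 holds X

X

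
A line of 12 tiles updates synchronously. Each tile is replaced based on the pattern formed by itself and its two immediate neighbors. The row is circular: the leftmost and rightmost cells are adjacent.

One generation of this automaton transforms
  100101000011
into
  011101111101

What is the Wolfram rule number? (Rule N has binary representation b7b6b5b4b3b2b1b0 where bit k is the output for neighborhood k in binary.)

position 11: 111 → 1  (bit 7 = 1)
position 0: 110 → 0  (bit 6 = 0)
position 4: 101 → 0  (bit 5 = 0)
position 1: 100 → 1  (bit 4 = 1)
position 10: 011 → 0  (bit 3 = 0)
position 3: 010 → 1  (bit 2 = 1)
position 2: 001 → 1  (bit 1 = 1)
position 7: 000 → 1  (bit 0 = 1)
bits b7..b0 = 10010111 = 151

151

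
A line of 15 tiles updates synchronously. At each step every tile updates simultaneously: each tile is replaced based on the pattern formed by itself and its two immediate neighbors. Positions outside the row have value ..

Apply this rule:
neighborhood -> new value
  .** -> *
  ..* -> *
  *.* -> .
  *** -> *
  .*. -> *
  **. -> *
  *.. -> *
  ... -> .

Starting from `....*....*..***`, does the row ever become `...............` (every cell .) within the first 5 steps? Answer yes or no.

no

...***..*******
..*************
.**************
***************
***************
step 5 is ***************, still not uniform .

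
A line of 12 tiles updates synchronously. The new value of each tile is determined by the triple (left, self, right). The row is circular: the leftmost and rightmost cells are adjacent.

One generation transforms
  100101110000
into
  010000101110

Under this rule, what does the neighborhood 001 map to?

0

At position 2 the neighborhood is 001; the next row has 0 there.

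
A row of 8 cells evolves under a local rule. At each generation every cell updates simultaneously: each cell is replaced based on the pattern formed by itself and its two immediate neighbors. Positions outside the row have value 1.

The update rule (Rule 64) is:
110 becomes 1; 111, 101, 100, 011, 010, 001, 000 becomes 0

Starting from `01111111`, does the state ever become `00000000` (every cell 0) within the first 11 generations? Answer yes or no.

00000000
all cells are 0 at generation 1

yes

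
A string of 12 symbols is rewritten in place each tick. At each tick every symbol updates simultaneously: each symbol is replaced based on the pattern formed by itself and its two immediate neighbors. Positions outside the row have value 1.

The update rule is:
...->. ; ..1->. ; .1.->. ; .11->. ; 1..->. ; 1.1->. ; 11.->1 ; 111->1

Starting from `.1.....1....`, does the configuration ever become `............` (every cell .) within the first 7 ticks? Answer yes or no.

............
all cells are . at tick 1

yes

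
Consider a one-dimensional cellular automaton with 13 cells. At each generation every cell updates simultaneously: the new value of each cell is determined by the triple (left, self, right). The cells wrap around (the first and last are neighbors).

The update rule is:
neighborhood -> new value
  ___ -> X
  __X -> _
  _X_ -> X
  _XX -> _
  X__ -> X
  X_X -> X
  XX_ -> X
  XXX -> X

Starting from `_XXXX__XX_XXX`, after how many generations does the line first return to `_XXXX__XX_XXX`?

generation 1: X_XXXX__XX_XX
generation 2: XX_XXXX__XX_X
generation 3: XXX_XXXX__XX_
generation 4: _XXX_XXXX__XX
generation 5: X_XXX_XXXX__X
generation 6: XX_XXX_XXXX__
generation 7: _XX_XXX_XXXX_
generation 8: __XX_XXX_XXXX
generation 9: X__XX_XXX_XXX
generation 10: XX__XX_XXX_XX
generation 11: XXX__XX_XXX_X
generation 12: XXXX__XX_XXX_
generation 13: _XXXX__XX_XXX

13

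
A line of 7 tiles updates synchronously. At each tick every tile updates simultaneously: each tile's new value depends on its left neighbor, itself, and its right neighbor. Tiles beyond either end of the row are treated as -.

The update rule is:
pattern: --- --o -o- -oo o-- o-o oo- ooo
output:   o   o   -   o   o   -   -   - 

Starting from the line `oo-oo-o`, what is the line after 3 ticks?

oo--o--

tick 1: o--o---
tick 2: -oo-ooo
tick 3: oo--o--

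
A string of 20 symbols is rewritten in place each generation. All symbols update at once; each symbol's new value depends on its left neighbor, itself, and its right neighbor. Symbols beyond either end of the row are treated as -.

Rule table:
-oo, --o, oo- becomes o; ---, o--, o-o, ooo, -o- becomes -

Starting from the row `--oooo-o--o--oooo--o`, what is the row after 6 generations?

----o--ooo----------

-oo--o---o--oo--o-o-
ooo-o---o--ooo-o----
o-o----o--oo-o------
------o--ooo--------
-----o--oo-o--------
----o--ooo----------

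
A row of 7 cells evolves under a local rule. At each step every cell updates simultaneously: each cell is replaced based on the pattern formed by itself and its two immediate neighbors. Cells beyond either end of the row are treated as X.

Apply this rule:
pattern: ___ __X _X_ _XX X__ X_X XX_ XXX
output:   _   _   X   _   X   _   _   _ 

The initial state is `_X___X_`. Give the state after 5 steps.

step 1: _XX__X_
step 2: ___X_X_
step 3: X__X_X_
step 4: _X_X_X_
step 5: _X_X_X_

_X_X_X_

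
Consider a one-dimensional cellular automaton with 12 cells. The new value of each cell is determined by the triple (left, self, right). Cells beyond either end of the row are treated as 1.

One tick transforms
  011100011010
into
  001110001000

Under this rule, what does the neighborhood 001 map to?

0

At position 6 the neighborhood is 001; the next row has 0 there.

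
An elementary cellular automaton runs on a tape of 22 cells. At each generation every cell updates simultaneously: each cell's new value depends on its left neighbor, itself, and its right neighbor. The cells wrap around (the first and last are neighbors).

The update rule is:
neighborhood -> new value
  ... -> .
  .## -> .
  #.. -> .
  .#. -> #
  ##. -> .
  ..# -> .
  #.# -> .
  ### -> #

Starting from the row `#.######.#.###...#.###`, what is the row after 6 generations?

generation 1: ...####..#..#....#..##
generation 2: ....##...#..#....#....
generation 3: .........#..#....#....
generation 4: .........#..#....#....  (fixed point — unchanged through generation 6)

.........#..#....#....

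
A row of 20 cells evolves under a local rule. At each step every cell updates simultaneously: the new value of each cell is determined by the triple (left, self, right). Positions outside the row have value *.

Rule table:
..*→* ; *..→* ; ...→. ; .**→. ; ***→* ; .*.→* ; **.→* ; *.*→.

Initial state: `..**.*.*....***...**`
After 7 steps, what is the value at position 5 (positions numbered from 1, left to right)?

step 1: **.*.*.**..*.***.*.*
step 2: **.*.*..****..**.*..
step 3: **.*.***.*****.*.***
step 4: **.*..**..****.*..**
step 5: **.***.***.***.***.*
step 6: **..**..**..**..**..
step 7: ****.***.***.***.***
position 5 holds .

.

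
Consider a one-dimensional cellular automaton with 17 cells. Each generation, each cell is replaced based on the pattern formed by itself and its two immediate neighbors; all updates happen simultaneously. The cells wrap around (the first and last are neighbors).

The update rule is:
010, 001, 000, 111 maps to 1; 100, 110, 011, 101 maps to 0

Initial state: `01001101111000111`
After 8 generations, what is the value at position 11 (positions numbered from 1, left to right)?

01010000110011010
11010111000100010
00010010011101110
11110110101000100
01100000101011101
00001111101001001
01110111001011011
00100010011000000
position 11 holds 1

1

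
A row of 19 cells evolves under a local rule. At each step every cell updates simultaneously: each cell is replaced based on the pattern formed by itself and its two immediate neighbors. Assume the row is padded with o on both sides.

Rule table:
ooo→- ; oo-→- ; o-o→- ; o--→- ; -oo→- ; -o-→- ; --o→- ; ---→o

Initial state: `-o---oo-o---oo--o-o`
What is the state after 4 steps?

-o---oooo---oooooo-

step 1: ---o------o--------
step 2: -o---oooo---oooooo-
step 3: ---o------o--------  (repeats step 1; period 2)
step 4: -o---oooo---oooooo-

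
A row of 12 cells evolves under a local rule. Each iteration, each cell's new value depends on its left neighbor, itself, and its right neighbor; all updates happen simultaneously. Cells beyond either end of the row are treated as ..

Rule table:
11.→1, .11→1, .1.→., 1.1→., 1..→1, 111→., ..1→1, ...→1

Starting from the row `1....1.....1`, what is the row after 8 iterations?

11..1111...1

.1111.11111.
11..1.1...11
1111...11111
1..11111...1
.111...1111.
11.11111..11
11.1...11111
11..1111...1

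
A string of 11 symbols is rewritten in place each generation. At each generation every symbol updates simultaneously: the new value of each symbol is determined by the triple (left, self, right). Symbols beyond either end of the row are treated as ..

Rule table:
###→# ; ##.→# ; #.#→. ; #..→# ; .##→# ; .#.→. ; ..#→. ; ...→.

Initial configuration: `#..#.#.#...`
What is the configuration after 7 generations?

.......#...

.#......#..
..#......#.
...#......#
....#......
.....#.....
......#....
.......#...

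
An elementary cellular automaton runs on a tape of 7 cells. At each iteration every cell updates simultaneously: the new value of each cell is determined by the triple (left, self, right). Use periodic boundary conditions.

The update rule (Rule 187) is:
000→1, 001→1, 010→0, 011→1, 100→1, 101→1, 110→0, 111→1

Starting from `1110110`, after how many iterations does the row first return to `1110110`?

7

iteration 1: 1101101
iteration 2: 1011011
iteration 3: 0110111
iteration 4: 1101110
iteration 5: 1011101
iteration 6: 0111011
iteration 7: 1110110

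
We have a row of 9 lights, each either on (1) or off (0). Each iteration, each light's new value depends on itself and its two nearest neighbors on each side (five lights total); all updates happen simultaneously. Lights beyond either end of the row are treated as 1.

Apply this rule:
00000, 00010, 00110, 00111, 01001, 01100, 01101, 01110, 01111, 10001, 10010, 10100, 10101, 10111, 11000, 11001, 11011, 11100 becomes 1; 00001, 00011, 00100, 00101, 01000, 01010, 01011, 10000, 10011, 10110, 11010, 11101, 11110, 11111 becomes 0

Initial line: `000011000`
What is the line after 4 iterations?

100011110
111011001
000101101
111000111

111000111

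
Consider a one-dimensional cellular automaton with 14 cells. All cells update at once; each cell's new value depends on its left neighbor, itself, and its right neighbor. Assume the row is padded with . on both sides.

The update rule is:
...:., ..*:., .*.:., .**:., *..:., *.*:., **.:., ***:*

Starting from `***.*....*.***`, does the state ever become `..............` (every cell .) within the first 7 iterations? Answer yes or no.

iteration 1: .*..........*.
iteration 2: ..............
all cells are . at iteration 2

yes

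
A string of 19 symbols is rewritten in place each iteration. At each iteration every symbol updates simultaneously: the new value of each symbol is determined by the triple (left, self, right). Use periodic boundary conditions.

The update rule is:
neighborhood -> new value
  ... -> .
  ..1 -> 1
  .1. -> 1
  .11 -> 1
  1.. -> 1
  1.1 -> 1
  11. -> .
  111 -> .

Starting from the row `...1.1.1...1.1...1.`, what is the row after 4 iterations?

.1111..11.11111.11.

..1111111.11111.111
111......11....11..
1..1....11.1..11.11
.1111..11.11111.11.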